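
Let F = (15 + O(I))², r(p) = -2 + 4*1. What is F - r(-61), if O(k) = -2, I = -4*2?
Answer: 167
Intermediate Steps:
I = -8
r(p) = 2 (r(p) = -2 + 4 = 2)
F = 169 (F = (15 - 2)² = 13² = 169)
F - r(-61) = 169 - 1*2 = 169 - 2 = 167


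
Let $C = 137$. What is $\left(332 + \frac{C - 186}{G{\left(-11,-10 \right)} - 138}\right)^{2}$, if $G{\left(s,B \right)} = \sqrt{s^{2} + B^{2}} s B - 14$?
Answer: $\frac{193654223961167069}{1756944948004} - \frac{592983022170 \sqrt{221}}{439236237001} \approx 1.102 \cdot 10^{5}$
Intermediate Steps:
$G{\left(s,B \right)} = -14 + B s \sqrt{B^{2} + s^{2}}$ ($G{\left(s,B \right)} = \sqrt{B^{2} + s^{2}} s B - 14 = s \sqrt{B^{2} + s^{2}} B - 14 = B s \sqrt{B^{2} + s^{2}} - 14 = -14 + B s \sqrt{B^{2} + s^{2}}$)
$\left(332 + \frac{C - 186}{G{\left(-11,-10 \right)} - 138}\right)^{2} = \left(332 + \frac{137 - 186}{\left(-14 - - 110 \sqrt{\left(-10\right)^{2} + \left(-11\right)^{2}}\right) - 138}\right)^{2} = \left(332 - \frac{49}{\left(-14 - - 110 \sqrt{100 + 121}\right) - 138}\right)^{2} = \left(332 - \frac{49}{\left(-14 - - 110 \sqrt{221}\right) - 138}\right)^{2} = \left(332 - \frac{49}{\left(-14 + 110 \sqrt{221}\right) - 138}\right)^{2} = \left(332 - \frac{49}{-152 + 110 \sqrt{221}}\right)^{2}$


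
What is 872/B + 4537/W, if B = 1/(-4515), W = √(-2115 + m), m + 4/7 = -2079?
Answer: -3937080 - 4537*I*√205534/29362 ≈ -3.9371e+6 - 70.053*I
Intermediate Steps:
m = -14557/7 (m = -4/7 - 2079 = -14557/7 ≈ -2079.6)
W = I*√205534/7 (W = √(-2115 - 14557/7) = √(-29362/7) = I*√205534/7 ≈ 64.766*I)
B = -1/4515 (B = 1*(-1/4515) = -1/4515 ≈ -0.00022148)
872/B + 4537/W = 872/(-1/4515) + 4537/((I*√205534/7)) = 872*(-4515) + 4537*(-I*√205534/29362) = -3937080 - 4537*I*√205534/29362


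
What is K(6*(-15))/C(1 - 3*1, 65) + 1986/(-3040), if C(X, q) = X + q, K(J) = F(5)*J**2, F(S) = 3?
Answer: 4097049/10640 ≈ 385.06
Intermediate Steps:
K(J) = 3*J**2
K(6*(-15))/C(1 - 3*1, 65) + 1986/(-3040) = (3*(6*(-15))**2)/((1 - 3*1) + 65) + 1986/(-3040) = (3*(-90)**2)/((1 - 3) + 65) + 1986*(-1/3040) = (3*8100)/(-2 + 65) - 993/1520 = 24300/63 - 993/1520 = 24300*(1/63) - 993/1520 = 2700/7 - 993/1520 = 4097049/10640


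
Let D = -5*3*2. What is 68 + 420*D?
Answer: -12532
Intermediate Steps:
D = -30 (D = -15*2 = -30)
68 + 420*D = 68 + 420*(-30) = 68 - 12600 = -12532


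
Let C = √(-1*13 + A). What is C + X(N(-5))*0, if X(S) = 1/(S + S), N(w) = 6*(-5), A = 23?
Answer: √10 ≈ 3.1623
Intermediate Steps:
N(w) = -30
X(S) = 1/(2*S)
C = √10 (C = √(-1*13 + 23) = √(-13 + 23) = √10 ≈ 3.1623)
C + X(N(-5))*0 = √10 + ((½)/(-30))*0 = √10 + ((½)*(-1/30))*0 = √10 - 1/60*0 = √10 + 0 = √10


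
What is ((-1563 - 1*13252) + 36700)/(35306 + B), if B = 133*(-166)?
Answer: 21885/13228 ≈ 1.6544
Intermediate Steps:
B = -22078
((-1563 - 1*13252) + 36700)/(35306 + B) = ((-1563 - 1*13252) + 36700)/(35306 - 22078) = ((-1563 - 13252) + 36700)/13228 = (-14815 + 36700)*(1/13228) = 21885*(1/13228) = 21885/13228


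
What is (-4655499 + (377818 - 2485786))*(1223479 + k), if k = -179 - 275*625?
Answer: -7111278290475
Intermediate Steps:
k = -172054 (k = -179 - 171875 = -172054)
(-4655499 + (377818 - 2485786))*(1223479 + k) = (-4655499 + (377818 - 2485786))*(1223479 - 172054) = (-4655499 - 2107968)*1051425 = -6763467*1051425 = -7111278290475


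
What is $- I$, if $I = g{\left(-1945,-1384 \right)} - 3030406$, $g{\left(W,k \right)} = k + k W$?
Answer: $339910$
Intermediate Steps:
$g{\left(W,k \right)} = k + W k$
$I = -339910$ ($I = - 1384 \left(1 - 1945\right) - 3030406 = \left(-1384\right) \left(-1944\right) - 3030406 = 2690496 - 3030406 = -339910$)
$- I = \left(-1\right) \left(-339910\right) = 339910$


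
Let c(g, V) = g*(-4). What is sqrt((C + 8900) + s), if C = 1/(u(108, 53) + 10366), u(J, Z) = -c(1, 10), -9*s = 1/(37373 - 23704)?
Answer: sqrt(1609398233082183092030)/425242590 ≈ 94.340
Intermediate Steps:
c(g, V) = -4*g
s = -1/123021 (s = -1/(9*(37373 - 23704)) = -1/9/13669 = -1/9*1/13669 = -1/123021 ≈ -8.1287e-6)
u(J, Z) = 4 (u(J, Z) = -(-4) = -1*(-4) = 4)
C = 1/10370 (C = 1/(4 + 10366) = 1/10370 ≈ 9.6432e-5)
sqrt((C + 8900) + s) = sqrt((1/10370 + 8900) - 1/123021) = sqrt(92293001/10370 - 1/123021) = sqrt(11353977265651/1275727770) = sqrt(1609398233082183092030)/425242590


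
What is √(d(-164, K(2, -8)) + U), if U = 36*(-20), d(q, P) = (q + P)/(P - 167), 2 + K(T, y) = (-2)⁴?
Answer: I*√1870170/51 ≈ 26.815*I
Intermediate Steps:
K(T, y) = 14 (K(T, y) = -2 + (-2)⁴ = -2 + 16 = 14)
d(q, P) = (P + q)/(-167 + P)
U = -720
√(d(-164, K(2, -8)) + U) = √((14 - 164)/(-167 + 14) - 720) = √(-150/(-153) - 720) = √(-1/153*(-150) - 720) = √(50/51 - 720) = √(-36670/51) = I*√1870170/51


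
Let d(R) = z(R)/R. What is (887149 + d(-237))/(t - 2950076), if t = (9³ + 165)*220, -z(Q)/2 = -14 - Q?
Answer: -210254759/652554852 ≈ -0.32220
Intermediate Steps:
z(Q) = 28 + 2*Q (z(Q) = -2*(-14 - Q) = 28 + 2*Q)
t = 196680 (t = (729 + 165)*220 = 894*220 = 196680)
d(R) = (28 + 2*R)/R
(887149 + d(-237))/(t - 2950076) = (887149 + (2 + 28/(-237)))/(196680 - 2950076) = (887149 + (2 + 28*(-1/237)))/(-2753396) = (887149 + (2 - 28/237))*(-1/2753396) = (887149 + 446/237)*(-1/2753396) = (210254759/237)*(-1/2753396) = -210254759/652554852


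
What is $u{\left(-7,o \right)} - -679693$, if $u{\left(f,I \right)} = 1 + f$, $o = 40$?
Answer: $679687$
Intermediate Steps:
$u{\left(-7,o \right)} - -679693 = \left(1 - 7\right) - -679693 = -6 + 679693 = 679687$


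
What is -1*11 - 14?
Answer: -25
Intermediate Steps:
-1*11 - 14 = -11 - 14 = -25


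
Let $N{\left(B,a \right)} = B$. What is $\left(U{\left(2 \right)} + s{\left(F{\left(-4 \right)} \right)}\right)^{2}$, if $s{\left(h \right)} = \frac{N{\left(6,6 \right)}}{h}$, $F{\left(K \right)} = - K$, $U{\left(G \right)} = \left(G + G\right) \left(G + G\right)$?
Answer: $\frac{1225}{4} \approx 306.25$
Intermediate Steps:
$U{\left(G \right)} = 4 G^{2}$ ($U{\left(G \right)} = 2 G 2 G = 4 G^{2}$)
$s{\left(h \right)} = \frac{6}{h}$
$\left(U{\left(2 \right)} + s{\left(F{\left(-4 \right)} \right)}\right)^{2} = \left(4 \cdot 2^{2} + \frac{6}{\left(-1\right) \left(-4\right)}\right)^{2} = \left(4 \cdot 4 + \frac{6}{4}\right)^{2} = \left(16 + 6 \cdot \frac{1}{4}\right)^{2} = \left(16 + \frac{3}{2}\right)^{2} = \left(\frac{35}{2}\right)^{2} = \frac{1225}{4}$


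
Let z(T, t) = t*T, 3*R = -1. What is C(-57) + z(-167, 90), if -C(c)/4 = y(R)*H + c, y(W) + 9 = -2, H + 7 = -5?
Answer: -15330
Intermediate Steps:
R = -1/3 (R = (1/3)*(-1) = -1/3 ≈ -0.33333)
H = -12 (H = -7 - 5 = -12)
y(W) = -11 (y(W) = -9 - 2 = -11)
C(c) = -528 - 4*c (C(c) = -4*(-11*(-12) + c) = -4*(132 + c) = -528 - 4*c)
z(T, t) = T*t
C(-57) + z(-167, 90) = (-528 - 4*(-57)) - 167*90 = (-528 + 228) - 15030 = -300 - 15030 = -15330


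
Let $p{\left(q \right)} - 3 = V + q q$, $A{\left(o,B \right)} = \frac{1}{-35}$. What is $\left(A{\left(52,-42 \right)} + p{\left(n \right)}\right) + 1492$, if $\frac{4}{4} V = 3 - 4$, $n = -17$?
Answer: $\frac{62404}{35} \approx 1783.0$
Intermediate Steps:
$A{\left(o,B \right)} = - \frac{1}{35}$
$V = -1$ ($V = 3 - 4 = -1$)
$p{\left(q \right)} = 2 + q^{2}$ ($p{\left(q \right)} = 3 + \left(-1 + q q\right) = 3 + \left(-1 + q^{2}\right) = 2 + q^{2}$)
$\left(A{\left(52,-42 \right)} + p{\left(n \right)}\right) + 1492 = \left(- \frac{1}{35} + \left(2 + \left(-17\right)^{2}\right)\right) + 1492 = \left(- \frac{1}{35} + \left(2 + 289\right)\right) + 1492 = \left(- \frac{1}{35} + 291\right) + 1492 = \frac{10184}{35} + 1492 = \frac{62404}{35}$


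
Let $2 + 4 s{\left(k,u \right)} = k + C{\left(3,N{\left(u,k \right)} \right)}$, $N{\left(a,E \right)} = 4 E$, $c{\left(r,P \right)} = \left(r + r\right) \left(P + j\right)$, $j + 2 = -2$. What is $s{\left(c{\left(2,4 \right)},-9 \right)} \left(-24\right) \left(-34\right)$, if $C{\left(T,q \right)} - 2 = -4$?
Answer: $-816$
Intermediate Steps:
$j = -4$ ($j = -2 - 2 = -4$)
$c{\left(r,P \right)} = 2 r \left(-4 + P\right)$ ($c{\left(r,P \right)} = \left(r + r\right) \left(P - 4\right) = 2 r \left(-4 + P\right)$)
$C{\left(T,q \right)} = -2$ ($C{\left(T,q \right)} = 2 - 4 = -2$)
$s{\left(k,u \right)} = -1 + \frac{k}{4}$ ($s{\left(k,u \right)} = - \frac{1}{2} + \frac{k - 2}{4} = - \frac{1}{2} + \frac{-2 + k}{4} = - \frac{1}{2} + \left(- \frac{1}{2} + \frac{k}{4}\right) = -1 + \frac{k}{4}$)
$s{\left(c{\left(2,4 \right)},-9 \right)} \left(-24\right) \left(-34\right) = \left(-1 + \frac{2 \cdot 2 \left(-4 + 4\right)}{4}\right) \left(-24\right) \left(-34\right) = \left(-1 + \frac{2 \cdot 2 \cdot 0}{4}\right) \left(-24\right) \left(-34\right) = \left(-1 + \frac{1}{4} \cdot 0\right) \left(-24\right) \left(-34\right) = \left(-1 + 0\right) \left(-24\right) \left(-34\right) = \left(-1\right) \left(-24\right) \left(-34\right) = 24 \left(-34\right) = -816$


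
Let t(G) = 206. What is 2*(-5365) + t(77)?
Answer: -10524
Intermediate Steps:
2*(-5365) + t(77) = 2*(-5365) + 206 = -10730 + 206 = -10524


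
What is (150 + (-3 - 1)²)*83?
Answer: 13778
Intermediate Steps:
(150 + (-3 - 1)²)*83 = (150 + (-4)²)*83 = (150 + 16)*83 = 166*83 = 13778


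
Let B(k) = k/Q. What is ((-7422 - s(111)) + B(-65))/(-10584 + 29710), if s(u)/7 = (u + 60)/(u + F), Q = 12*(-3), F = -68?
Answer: -11529553/29607048 ≈ -0.38942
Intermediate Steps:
Q = -36
s(u) = 7*(60 + u)/(-68 + u) (s(u) = 7*((u + 60)/(u - 68)) = 7*((60 + u)/(-68 + u)) = 7*(60 + u)/(-68 + u))
B(k) = -k/36 (B(k) = k/(-36) = k*(-1/36) = -k/36)
((-7422 - s(111)) + B(-65))/(-10584 + 29710) = ((-7422 - 7*(60 + 111)/(-68 + 111)) - 1/36*(-65))/(-10584 + 29710) = ((-7422 - 7*171/43) + 65/36)/19126 = ((-7422 - 7*171/43) + 65/36)*(1/19126) = ((-7422 - 1*1197/43) + 65/36)*(1/19126) = ((-7422 - 1197/43) + 65/36)*(1/19126) = (-320343/43 + 65/36)*(1/19126) = -11529553/1548*1/19126 = -11529553/29607048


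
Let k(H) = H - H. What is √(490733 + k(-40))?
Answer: √490733 ≈ 700.52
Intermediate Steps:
k(H) = 0
√(490733 + k(-40)) = √(490733 + 0) = √490733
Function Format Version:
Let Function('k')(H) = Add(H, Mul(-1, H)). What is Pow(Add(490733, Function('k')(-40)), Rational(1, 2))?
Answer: Pow(490733, Rational(1, 2)) ≈ 700.52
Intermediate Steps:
Function('k')(H) = 0
Pow(Add(490733, Function('k')(-40)), Rational(1, 2)) = Pow(Add(490733, 0), Rational(1, 2)) = Pow(490733, Rational(1, 2))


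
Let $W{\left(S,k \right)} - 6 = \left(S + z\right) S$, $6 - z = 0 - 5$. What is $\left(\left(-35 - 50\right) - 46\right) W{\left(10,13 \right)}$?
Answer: $-28296$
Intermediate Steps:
$z = 11$ ($z = 6 - \left(0 - 5\right) = 6 - -5 = 6 + 5 = 11$)
$W{\left(S,k \right)} = 6 + S \left(11 + S\right)$ ($W{\left(S,k \right)} = 6 + \left(S + 11\right) S = 6 + \left(11 + S\right) S = 6 + S \left(11 + S\right)$)
$\left(\left(-35 - 50\right) - 46\right) W{\left(10,13 \right)} = \left(\left(-35 - 50\right) - 46\right) \left(6 + 10^{2} + 11 \cdot 10\right) = \left(-85 - 46\right) \left(6 + 100 + 110\right) = \left(-131\right) 216 = -28296$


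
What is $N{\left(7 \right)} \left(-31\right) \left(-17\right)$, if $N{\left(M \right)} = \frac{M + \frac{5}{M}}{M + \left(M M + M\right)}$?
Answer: $\frac{3162}{49} \approx 64.531$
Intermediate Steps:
$N{\left(M \right)} = \frac{M + \frac{5}{M}}{M^{2} + 2 M}$ ($N{\left(M \right)} = \frac{M + \frac{5}{M}}{M + \left(M^{2} + M\right)} = \frac{M + \frac{5}{M}}{M + \left(M + M^{2}\right)} = \frac{M + \frac{5}{M}}{M^{2} + 2 M}$)
$N{\left(7 \right)} \left(-31\right) \left(-17\right) = \frac{5 + 7^{2}}{49 \left(2 + 7\right)} \left(-31\right) \left(-17\right) = \frac{5 + 49}{49 \cdot 9} \left(-31\right) \left(-17\right) = \frac{1}{49} \cdot \frac{1}{9} \cdot 54 \left(-31\right) \left(-17\right) = \frac{6}{49} \left(-31\right) \left(-17\right) = \left(- \frac{186}{49}\right) \left(-17\right) = \frac{3162}{49}$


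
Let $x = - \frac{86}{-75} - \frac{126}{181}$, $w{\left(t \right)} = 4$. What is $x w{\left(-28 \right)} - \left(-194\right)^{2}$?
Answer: $- \frac{510884236}{13575} \approx -37634.0$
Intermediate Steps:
$x = \frac{6116}{13575}$ ($x = \left(-86\right) \left(- \frac{1}{75}\right) - \frac{126}{181} = \frac{86}{75} - \frac{126}{181} = \frac{6116}{13575} \approx 0.45053$)
$x w{\left(-28 \right)} - \left(-194\right)^{2} = \frac{6116}{13575} \cdot 4 - \left(-194\right)^{2} = \frac{24464}{13575} - 37636 = - \frac{510884236}{13575}$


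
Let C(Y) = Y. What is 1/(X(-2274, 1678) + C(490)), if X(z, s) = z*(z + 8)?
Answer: 1/5153374 ≈ 1.9405e-7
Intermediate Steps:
X(z, s) = z*(8 + z)
1/(X(-2274, 1678) + C(490)) = 1/(-2274*(8 - 2274) + 490) = 1/(-2274*(-2266) + 490) = 1/(5152884 + 490) = 1/5153374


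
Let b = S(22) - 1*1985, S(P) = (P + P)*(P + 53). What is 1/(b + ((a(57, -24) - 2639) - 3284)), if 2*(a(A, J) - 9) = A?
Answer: -2/9141 ≈ -0.00021879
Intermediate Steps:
a(A, J) = 9 + A/2
S(P) = 2*P*(53 + P) (S(P) = (2*P)*(53 + P) = 2*P*(53 + P))
b = 1315 (b = 2*22*(53 + 22) - 1*1985 = 2*22*75 - 1985 = 3300 - 1985 = 1315)
1/(b + ((a(57, -24) - 2639) - 3284)) = 1/(1315 + (((9 + (½)*57) - 2639) - 3284)) = 1/(1315 + (((9 + 57/2) - 2639) - 3284)) = 1/(1315 + ((75/2 - 2639) - 3284)) = 1/(1315 + (-5203/2 - 3284)) = 1/(1315 - 11771/2) = 1/(-9141/2) = -2/9141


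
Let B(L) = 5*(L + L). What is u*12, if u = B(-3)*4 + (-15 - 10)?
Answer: -1740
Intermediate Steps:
B(L) = 10*L (B(L) = 5*(2*L) = 10*L)
u = -145 (u = (10*(-3))*4 + (-15 - 10) = -30*4 - 25 = -120 - 25 = -145)
u*12 = -145*12 = -1740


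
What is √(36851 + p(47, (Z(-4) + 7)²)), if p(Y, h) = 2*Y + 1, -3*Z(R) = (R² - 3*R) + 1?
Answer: 7*√754 ≈ 192.21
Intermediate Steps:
Z(R) = -⅓ + R - R²/3 (Z(R) = -((R² - 3*R) + 1)/3 = -(1 + R² - 3*R)/3 = -⅓ + R - R²/3)
p(Y, h) = 1 + 2*Y
√(36851 + p(47, (Z(-4) + 7)²)) = √(36851 + (1 + 2*47)) = √(36851 + (1 + 94)) = √(36851 + 95) = √36946 = 7*√754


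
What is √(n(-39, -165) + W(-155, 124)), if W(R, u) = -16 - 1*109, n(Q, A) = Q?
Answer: 2*I*√41 ≈ 12.806*I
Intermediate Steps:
W(R, u) = -125 (W(R, u) = -16 - 109 = -125)
√(n(-39, -165) + W(-155, 124)) = √(-39 - 125) = √(-164) = 2*I*√41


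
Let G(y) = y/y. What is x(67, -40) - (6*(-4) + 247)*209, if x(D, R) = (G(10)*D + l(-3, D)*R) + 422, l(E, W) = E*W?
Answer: -38078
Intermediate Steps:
G(y) = 1
x(D, R) = 422 + D - 3*D*R (x(D, R) = (1*D + (-3*D)*R) + 422 = (D - 3*D*R) + 422 = 422 + D - 3*D*R)
x(67, -40) - (6*(-4) + 247)*209 = (422 + 67 - 3*67*(-40)) - (6*(-4) + 247)*209 = (422 + 67 + 8040) - (-24 + 247)*209 = 8529 - 223*209 = 8529 - 1*46607 = 8529 - 46607 = -38078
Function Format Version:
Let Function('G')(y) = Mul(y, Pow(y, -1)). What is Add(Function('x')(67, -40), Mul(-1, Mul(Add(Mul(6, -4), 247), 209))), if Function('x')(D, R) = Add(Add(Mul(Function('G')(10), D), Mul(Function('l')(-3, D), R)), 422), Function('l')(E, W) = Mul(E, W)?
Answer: -38078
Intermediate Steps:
Function('G')(y) = 1
Function('x')(D, R) = Add(422, D, Mul(-3, D, R)) (Function('x')(D, R) = Add(Add(Mul(1, D), Mul(Mul(-3, D), R)), 422) = Add(Add(D, Mul(-3, D, R)), 422) = Add(422, D, Mul(-3, D, R)))
Add(Function('x')(67, -40), Mul(-1, Mul(Add(Mul(6, -4), 247), 209))) = Add(Add(422, 67, Mul(-3, 67, -40)), Mul(-1, Mul(Add(Mul(6, -4), 247), 209))) = Add(Add(422, 67, 8040), Mul(-1, Mul(Add(-24, 247), 209))) = Add(8529, Mul(-1, Mul(223, 209))) = Add(8529, Mul(-1, 46607)) = Add(8529, -46607) = -38078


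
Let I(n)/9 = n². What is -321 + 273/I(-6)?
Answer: -34577/108 ≈ -320.16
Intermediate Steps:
I(n) = 9*n²
-321 + 273/I(-6) = -321 + 273/((9*(-6)²)) = -321 + 273/((9*36)) = -321 + 273/324 = -321 + 273*(1/324) = -321 + 91/108 = -34577/108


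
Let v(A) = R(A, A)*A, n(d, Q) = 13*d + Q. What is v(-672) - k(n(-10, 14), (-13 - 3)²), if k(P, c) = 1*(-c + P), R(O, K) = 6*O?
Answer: 2709876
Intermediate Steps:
n(d, Q) = Q + 13*d
k(P, c) = P - c (k(P, c) = 1*(P - c) = P - c)
v(A) = 6*A² (v(A) = (6*A)*A = 6*A²)
v(-672) - k(n(-10, 14), (-13 - 3)²) = 6*(-672)² - ((14 + 13*(-10)) - (-13 - 3)²) = 6*451584 - ((14 - 130) - 1*(-16)²) = 2709504 - (-116 - 1*256) = 2709504 - (-116 - 256) = 2709504 - 1*(-372) = 2709504 + 372 = 2709876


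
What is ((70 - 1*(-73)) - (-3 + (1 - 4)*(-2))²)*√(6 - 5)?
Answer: 134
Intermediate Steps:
((70 - 1*(-73)) - (-3 + (1 - 4)*(-2))²)*√(6 - 5) = ((70 + 73) - (-3 - 3*(-2))²)*√1 = (143 - (-3 + 6)²)*1 = (143 - 1*3²)*1 = (143 - 1*9)*1 = (143 - 9)*1 = 134*1 = 134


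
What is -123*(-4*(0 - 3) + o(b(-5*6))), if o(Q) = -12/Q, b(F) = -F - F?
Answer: -7257/5 ≈ -1451.4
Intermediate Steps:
b(F) = -2*F
-123*(-4*(0 - 3) + o(b(-5*6))) = -123*(-4*(0 - 3) - 12/((-(-10)*6))) = -123*(-4*(-3) - 12/((-2*(-30)))) = -123*(12 - 12/60) = -123*(12 - 12*1/60) = -123*(12 - ⅕) = -123*59/5 = -7257/5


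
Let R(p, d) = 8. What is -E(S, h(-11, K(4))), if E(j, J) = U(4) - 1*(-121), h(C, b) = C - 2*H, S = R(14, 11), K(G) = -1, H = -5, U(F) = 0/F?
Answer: -121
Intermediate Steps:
U(F) = 0
S = 8
h(C, b) = 10 + C (h(C, b) = C - 2*(-5) = C + 10 = 10 + C)
E(j, J) = 121 (E(j, J) = 0 - 1*(-121) = 0 + 121 = 121)
-E(S, h(-11, K(4))) = -1*121 = -121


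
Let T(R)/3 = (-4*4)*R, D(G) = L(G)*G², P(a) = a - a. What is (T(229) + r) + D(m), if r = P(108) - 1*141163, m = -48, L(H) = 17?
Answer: -112987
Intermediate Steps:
P(a) = 0
D(G) = 17*G²
r = -141163 (r = 0 - 1*141163 = 0 - 141163 = -141163)
T(R) = -48*R (T(R) = 3*((-4*4)*R) = 3*(-16*R) = -48*R)
(T(229) + r) + D(m) = (-48*229 - 141163) + 17*(-48)² = (-10992 - 141163) + 17*2304 = -152155 + 39168 = -112987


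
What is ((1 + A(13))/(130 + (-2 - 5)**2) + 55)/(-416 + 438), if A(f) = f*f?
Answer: 10015/3938 ≈ 2.5432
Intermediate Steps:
A(f) = f**2
((1 + A(13))/(130 + (-2 - 5)**2) + 55)/(-416 + 438) = ((1 + 13**2)/(130 + (-2 - 5)**2) + 55)/(-416 + 438) = ((1 + 169)/(130 + (-7)**2) + 55)/22 = (170/(130 + 49) + 55)*(1/22) = (170/179 + 55)*(1/22) = (10015/179)*(1/22) = 10015/3938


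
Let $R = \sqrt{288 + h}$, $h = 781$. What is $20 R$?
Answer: $20 \sqrt{1069} \approx 653.91$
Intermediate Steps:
$R = \sqrt{1069}$ ($R = \sqrt{288 + 781} = \sqrt{1069} \approx 32.696$)
$20 R = 20 \sqrt{1069}$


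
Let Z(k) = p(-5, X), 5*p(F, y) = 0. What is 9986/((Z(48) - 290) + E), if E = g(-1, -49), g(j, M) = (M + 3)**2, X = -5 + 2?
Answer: 4993/913 ≈ 5.4688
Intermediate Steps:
X = -3
p(F, y) = 0 (p(F, y) = (1/5)*0 = 0)
Z(k) = 0
g(j, M) = (3 + M)**2
E = 2116 (E = (3 - 49)**2 = (-46)**2 = 2116)
9986/((Z(48) - 290) + E) = 9986/((0 - 290) + 2116) = 9986/(-290 + 2116) = 9986/1826 = 9986*(1/1826) = 4993/913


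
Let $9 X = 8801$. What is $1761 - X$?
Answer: $\frac{7048}{9} \approx 783.11$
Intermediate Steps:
$X = \frac{8801}{9}$ ($X = \frac{1}{9} \cdot 8801 = \frac{8801}{9} \approx 977.89$)
$1761 - X = 1761 - \frac{8801}{9} = \frac{7048}{9}$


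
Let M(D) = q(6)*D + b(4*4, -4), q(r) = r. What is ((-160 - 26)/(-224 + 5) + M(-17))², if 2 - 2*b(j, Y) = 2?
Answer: 54523456/5329 ≈ 10231.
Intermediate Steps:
b(j, Y) = 0 (b(j, Y) = 1 - ½*2 = 1 - 1 = 0)
M(D) = 6*D (M(D) = 6*D + 0 = 6*D)
((-160 - 26)/(-224 + 5) + M(-17))² = ((-160 - 26)/(-224 + 5) + 6*(-17))² = (-186/(-219) - 102)² = (-186*(-1/219) - 102)² = (62/73 - 102)² = (-7384/73)² = 54523456/5329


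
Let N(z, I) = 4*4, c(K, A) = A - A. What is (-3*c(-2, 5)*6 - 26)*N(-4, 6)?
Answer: -416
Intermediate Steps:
c(K, A) = 0
N(z, I) = 16
(-3*c(-2, 5)*6 - 26)*N(-4, 6) = (-3*0*6 - 26)*16 = (0*6 - 26)*16 = (0 - 26)*16 = -26*16 = -416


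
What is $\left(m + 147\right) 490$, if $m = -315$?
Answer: $-82320$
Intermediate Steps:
$\left(m + 147\right) 490 = \left(-315 + 147\right) 490 = \left(-168\right) 490 = -82320$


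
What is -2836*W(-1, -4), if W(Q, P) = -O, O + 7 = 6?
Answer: -2836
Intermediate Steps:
O = -1 (O = -7 + 6 = -1)
W(Q, P) = 1 (W(Q, P) = -1*(-1) = 1)
-2836*W(-1, -4) = -2836*1 = -2836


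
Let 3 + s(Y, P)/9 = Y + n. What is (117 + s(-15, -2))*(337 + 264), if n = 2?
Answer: -16227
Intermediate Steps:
s(Y, P) = -9 + 9*Y (s(Y, P) = -27 + 9*(Y + 2) = -27 + 9*(2 + Y) = -27 + (18 + 9*Y) = -9 + 9*Y)
(117 + s(-15, -2))*(337 + 264) = (117 + (-9 + 9*(-15)))*(337 + 264) = (117 + (-9 - 135))*601 = (117 - 144)*601 = -27*601 = -16227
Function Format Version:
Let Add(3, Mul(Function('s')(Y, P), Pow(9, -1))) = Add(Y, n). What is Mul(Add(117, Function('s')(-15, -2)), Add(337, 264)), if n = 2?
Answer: -16227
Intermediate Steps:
Function('s')(Y, P) = Add(-9, Mul(9, Y)) (Function('s')(Y, P) = Add(-27, Mul(9, Add(Y, 2))) = Add(-27, Mul(9, Add(2, Y))) = Add(-27, Add(18, Mul(9, Y))) = Add(-9, Mul(9, Y)))
Mul(Add(117, Function('s')(-15, -2)), Add(337, 264)) = Mul(Add(117, Add(-9, Mul(9, -15))), Add(337, 264)) = Mul(Add(117, Add(-9, -135)), 601) = Mul(Add(117, -144), 601) = Mul(-27, 601) = -16227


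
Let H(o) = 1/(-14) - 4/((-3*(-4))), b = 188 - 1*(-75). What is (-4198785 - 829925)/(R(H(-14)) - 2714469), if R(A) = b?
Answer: 2514355/1357103 ≈ 1.8527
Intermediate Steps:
b = 263 (b = 188 + 75 = 263)
H(o) = -17/42 (H(o) = 1*(-1/14) - 4/12 = -1/14 - 4*1/12 = -1/14 - ⅓ = -17/42)
R(A) = 263
(-4198785 - 829925)/(R(H(-14)) - 2714469) = (-4198785 - 829925)/(263 - 2714469) = -5028710/(-2714206) = -5028710*(-1/2714206) = 2514355/1357103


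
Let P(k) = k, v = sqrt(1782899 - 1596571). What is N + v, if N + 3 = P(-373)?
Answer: -376 + 2*sqrt(46582) ≈ 55.657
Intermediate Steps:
v = 2*sqrt(46582) (v = sqrt(186328) = 2*sqrt(46582) ≈ 431.66)
N = -376 (N = -3 - 373 = -376)
N + v = -376 + 2*sqrt(46582)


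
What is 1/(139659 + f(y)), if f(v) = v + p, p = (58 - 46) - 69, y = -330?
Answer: 1/139272 ≈ 7.1802e-6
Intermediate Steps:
p = -57 (p = 12 - 69 = -57)
f(v) = -57 + v (f(v) = v - 57 = -57 + v)
1/(139659 + f(y)) = 1/(139659 + (-57 - 330)) = 1/(139659 - 387) = 1/139272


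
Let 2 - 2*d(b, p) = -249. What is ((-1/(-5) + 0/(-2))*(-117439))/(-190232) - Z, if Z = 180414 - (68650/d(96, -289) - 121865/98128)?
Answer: -75246513638661213/418342724080 ≈ -1.7987e+5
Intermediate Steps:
d(b, p) = 251/2 (d(b, p) = 1 - 1/2*(-249) = 1 + 249/2 = 251/2)
Z = 4430177526707/24630128 (Z = 180414 - (68650/(251/2) - 121865/98128) = 180414 - (68650*(2/251) - 121865*1/98128) = 180414 - (137300/251 - 121865/98128) = 180414 - 1*13442386285/24630128 = 180414 - 13442386285/24630128 = 4430177526707/24630128 ≈ 1.7987e+5)
((-1/(-5) + 0/(-2))*(-117439))/(-190232) - Z = ((-1/(-5) + 0/(-2))*(-117439))/(-190232) - 1*4430177526707/24630128 = ((-1*(-1/5) + 0*(-1/2))*(-117439))*(-1/190232) - 4430177526707/24630128 = ((1/5 + 0)*(-117439))*(-1/190232) - 4430177526707/24630128 = ((1/5)*(-117439))*(-1/190232) - 4430177526707/24630128 = -117439/5*(-1/190232) - 4430177526707/24630128 = 16777/135880 - 4430177526707/24630128 = -75246513638661213/418342724080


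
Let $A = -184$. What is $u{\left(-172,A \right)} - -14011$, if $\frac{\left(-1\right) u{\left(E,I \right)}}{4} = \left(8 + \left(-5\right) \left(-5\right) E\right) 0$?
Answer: $14011$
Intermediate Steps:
$u{\left(E,I \right)} = 0$ ($u{\left(E,I \right)} = - 4 \left(8 + \left(-5\right) \left(-5\right) E\right) 0 = - 4 \left(8 + 25 E\right) 0 = \left(-4\right) 0 = 0$)
$u{\left(-172,A \right)} - -14011 = 0 - -14011 = 0 + 14011 = 14011$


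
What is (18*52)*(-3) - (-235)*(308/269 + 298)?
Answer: 18155098/269 ≈ 67491.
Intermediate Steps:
(18*52)*(-3) - (-235)*(308/269 + 298) = 936*(-3) - (-235)*(308*(1/269) + 298) = -2808 - (-235)*(308/269 + 298) = -2808 - (-235)*80470/269 = -2808 - 1*(-18910450/269) = -2808 + 18910450/269 = 18155098/269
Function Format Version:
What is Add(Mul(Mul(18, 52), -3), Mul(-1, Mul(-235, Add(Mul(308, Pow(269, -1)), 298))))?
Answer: Rational(18155098, 269) ≈ 67491.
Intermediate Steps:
Add(Mul(Mul(18, 52), -3), Mul(-1, Mul(-235, Add(Mul(308, Pow(269, -1)), 298)))) = Add(Mul(936, -3), Mul(-1, Mul(-235, Add(Mul(308, Rational(1, 269)), 298)))) = Add(-2808, Mul(-1, Mul(-235, Add(Rational(308, 269), 298)))) = Add(-2808, Mul(-1, Mul(-235, Rational(80470, 269)))) = Add(-2808, Mul(-1, Rational(-18910450, 269))) = Add(-2808, Rational(18910450, 269)) = Rational(18155098, 269)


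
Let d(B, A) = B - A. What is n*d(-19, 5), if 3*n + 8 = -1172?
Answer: 9440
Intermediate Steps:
n = -1180/3 (n = -8/3 + (1/3)*(-1172) = -8/3 - 1172/3 = -1180/3 ≈ -393.33)
n*d(-19, 5) = -1180*(-19 - 1*5)/3 = -1180*(-19 - 5)/3 = -1180/3*(-24) = 9440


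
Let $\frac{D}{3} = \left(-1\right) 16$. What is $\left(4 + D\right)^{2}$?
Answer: $1936$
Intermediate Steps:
$D = -48$ ($D = 3 \left(\left(-1\right) 16\right) = 3 \left(-16\right) = -48$)
$\left(4 + D\right)^{2} = \left(4 - 48\right)^{2} = \left(-44\right)^{2} = 1936$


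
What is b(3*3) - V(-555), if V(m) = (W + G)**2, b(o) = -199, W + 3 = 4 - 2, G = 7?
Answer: -235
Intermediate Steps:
W = -1 (W = -3 + (4 - 2) = -3 + 2 = -1)
V(m) = 36 (V(m) = (-1 + 7)**2 = 6**2 = 36)
b(3*3) - V(-555) = -199 - 1*36 = -199 - 36 = -235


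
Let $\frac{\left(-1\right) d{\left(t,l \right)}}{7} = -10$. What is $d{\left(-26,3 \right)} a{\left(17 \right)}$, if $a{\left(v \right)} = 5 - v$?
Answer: $-840$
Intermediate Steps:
$d{\left(t,l \right)} = 70$ ($d{\left(t,l \right)} = \left(-7\right) \left(-10\right) = 70$)
$d{\left(-26,3 \right)} a{\left(17 \right)} = 70 \left(5 - 17\right) = 70 \left(-12\right) = -840$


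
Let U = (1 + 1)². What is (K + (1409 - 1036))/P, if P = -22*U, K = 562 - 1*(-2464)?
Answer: -309/8 ≈ -38.625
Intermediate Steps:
K = 3026 (K = 562 + 2464 = 3026)
U = 4 (U = 2² = 4)
P = -88 (P = -22*4 = -88)
(K + (1409 - 1036))/P = (3026 + (1409 - 1036))/(-88) = (3026 + 373)*(-1/88) = 3399*(-1/88) = -309/8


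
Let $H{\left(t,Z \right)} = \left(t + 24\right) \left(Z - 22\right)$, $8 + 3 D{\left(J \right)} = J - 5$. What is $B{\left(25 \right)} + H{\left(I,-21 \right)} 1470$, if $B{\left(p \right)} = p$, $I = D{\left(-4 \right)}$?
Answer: $-1158825$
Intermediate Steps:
$D{\left(J \right)} = - \frac{13}{3} + \frac{J}{3}$ ($D{\left(J \right)} = - \frac{8}{3} + \frac{J - 5}{3} = - \frac{8}{3} + \frac{-5 + J}{3} = - \frac{8}{3} + \left(- \frac{5}{3} + \frac{J}{3}\right) = - \frac{13}{3} + \frac{J}{3}$)
$I = - \frac{17}{3}$ ($I = - \frac{13}{3} + \frac{1}{3} \left(-4\right) = - \frac{13}{3} - \frac{4}{3} = - \frac{17}{3} \approx -5.6667$)
$H{\left(t,Z \right)} = \left(-22 + Z\right) \left(24 + t\right)$ ($H{\left(t,Z \right)} = \left(24 + t\right) \left(-22 + Z\right) = \left(-22 + Z\right) \left(24 + t\right)$)
$B{\left(25 \right)} + H{\left(I,-21 \right)} 1470 = 25 + \left(-528 - - \frac{374}{3} + 24 \left(-21\right) - -119\right) 1470 = 25 + \left(-528 + \frac{374}{3} - 504 + 119\right) 1470 = 25 - 1158850 = -1158825$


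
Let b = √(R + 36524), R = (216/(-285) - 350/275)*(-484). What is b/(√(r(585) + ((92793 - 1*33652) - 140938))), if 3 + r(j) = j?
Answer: -2*I*√274912011579/1543085 ≈ -0.67957*I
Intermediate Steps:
r(j) = -3 + j
R = 93368/95 (R = (216*(-1/285) - 350*1/275)*(-484) = (-72/95 - 14/11)*(-484) = -2122/1045*(-484) = 93368/95 ≈ 982.82)
b = 2*√84624765/95 (b = √(93368/95 + 36524) = √(3563148/95) = 2*√84624765/95 ≈ 193.67)
b/(√(r(585) + ((92793 - 1*33652) - 140938))) = (2*√84624765/95)/(√((-3 + 585) + ((92793 - 1*33652) - 140938))) = (2*√84624765/95)/(√(582 + ((92793 - 33652) - 140938))) = (2*√84624765/95)/(√(582 + (59141 - 140938))) = (2*√84624765/95)/(√(582 - 81797)) = (2*√84624765/95)/(√(-81215)) = (2*√84624765/95)/((I*√81215)) = (2*√84624765/95)*(-I*√81215/81215) = -2*I*√274912011579/1543085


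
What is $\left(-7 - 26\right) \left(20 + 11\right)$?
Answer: $-1023$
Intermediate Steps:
$\left(-7 - 26\right) \left(20 + 11\right) = \left(-33\right) 31 = -1023$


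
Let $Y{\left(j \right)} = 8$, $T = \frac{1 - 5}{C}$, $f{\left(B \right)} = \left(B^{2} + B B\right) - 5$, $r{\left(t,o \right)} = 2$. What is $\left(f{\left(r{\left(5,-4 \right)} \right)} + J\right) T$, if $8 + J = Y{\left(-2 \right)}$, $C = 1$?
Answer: $-12$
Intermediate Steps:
$f{\left(B \right)} = -5 + 2 B^{2}$ ($f{\left(B \right)} = \left(B^{2} + B^{2}\right) - 5 = 2 B^{2} - 5 = -5 + 2 B^{2}$)
$T = -4$ ($T = \frac{1 - 5}{1} = 1 \left(-4\right) = -4$)
$J = 0$ ($J = -8 + 8 = 0$)
$\left(f{\left(r{\left(5,-4 \right)} \right)} + J\right) T = \left(\left(-5 + 2 \cdot 2^{2}\right) + 0\right) \left(-4\right) = \left(\left(-5 + 2 \cdot 4\right) + 0\right) \left(-4\right) = \left(\left(-5 + 8\right) + 0\right) \left(-4\right) = \left(3 + 0\right) \left(-4\right) = 3 \left(-4\right) = -12$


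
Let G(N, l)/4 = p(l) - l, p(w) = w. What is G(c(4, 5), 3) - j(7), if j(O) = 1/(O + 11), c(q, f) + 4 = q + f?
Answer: -1/18 ≈ -0.055556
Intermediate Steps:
c(q, f) = -4 + f + q (c(q, f) = -4 + (q + f) = -4 + (f + q) = -4 + f + q)
G(N, l) = 0 (G(N, l) = 4*(l - l) = 4*0 = 0)
j(O) = 1/(11 + O)
G(c(4, 5), 3) - j(7) = 0 - 1/(11 + 7) = 0 - 1/18 = -1/18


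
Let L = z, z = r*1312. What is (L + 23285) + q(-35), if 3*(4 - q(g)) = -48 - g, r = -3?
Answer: 58072/3 ≈ 19357.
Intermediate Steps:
q(g) = 20 + g/3 (q(g) = 4 - (-48 - g)/3 = 4 + (16 + g/3) = 20 + g/3)
z = -3936 (z = -3*1312 = -3936)
L = -3936
(L + 23285) + q(-35) = (-3936 + 23285) + (20 + (⅓)*(-35)) = 19349 + (20 - 35/3) = 19349 + 25/3 = 58072/3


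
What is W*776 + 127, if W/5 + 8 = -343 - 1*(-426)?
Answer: 291127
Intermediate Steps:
W = 375 (W = -40 + 5*(-343 - 1*(-426)) = -40 + 5*(-343 + 426) = -40 + 5*83 = -40 + 415 = 375)
W*776 + 127 = 375*776 + 127 = 291000 + 127 = 291127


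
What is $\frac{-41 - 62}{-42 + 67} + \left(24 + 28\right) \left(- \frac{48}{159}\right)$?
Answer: $- \frac{26259}{1325} \approx -19.818$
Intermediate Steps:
$\frac{-41 - 62}{-42 + 67} + \left(24 + 28\right) \left(- \frac{48}{159}\right) = - \frac{103}{25} + 52 \left(\left(-48\right) \frac{1}{159}\right) = \left(-103\right) \frac{1}{25} + 52 \left(- \frac{16}{53}\right) = - \frac{103}{25} - \frac{832}{53} = - \frac{26259}{1325}$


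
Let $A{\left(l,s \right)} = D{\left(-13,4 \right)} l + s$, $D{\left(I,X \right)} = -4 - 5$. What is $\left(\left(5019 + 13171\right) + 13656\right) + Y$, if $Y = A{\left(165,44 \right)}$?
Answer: $30405$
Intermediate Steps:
$D{\left(I,X \right)} = -9$
$A{\left(l,s \right)} = s - 9 l$ ($A{\left(l,s \right)} = - 9 l + s = s - 9 l$)
$Y = -1441$ ($Y = 44 - 1485 = -1441$)
$\left(\left(5019 + 13171\right) + 13656\right) + Y = \left(\left(5019 + 13171\right) + 13656\right) - 1441 = \left(18190 + 13656\right) - 1441 = 31846 - 1441 = 30405$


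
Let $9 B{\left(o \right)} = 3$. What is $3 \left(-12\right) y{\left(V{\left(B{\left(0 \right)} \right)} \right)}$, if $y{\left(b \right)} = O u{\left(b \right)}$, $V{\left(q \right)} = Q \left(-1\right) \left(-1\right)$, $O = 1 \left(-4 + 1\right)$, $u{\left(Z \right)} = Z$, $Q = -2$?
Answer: $-216$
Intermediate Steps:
$O = -3$ ($O = 1 \left(-3\right) = -3$)
$B{\left(o \right)} = \frac{1}{3}$ ($B{\left(o \right)} = \frac{1}{9} \cdot 3 = \frac{1}{3}$)
$V{\left(q \right)} = -2$ ($V{\left(q \right)} = \left(-2\right) \left(-1\right) \left(-1\right) = 2 \left(-1\right) = -2$)
$y{\left(b \right)} = - 3 b$
$3 \left(-12\right) y{\left(V{\left(B{\left(0 \right)} \right)} \right)} = 3 \left(-12\right) \left(\left(-3\right) \left(-2\right)\right) = \left(-36\right) 6 = -216$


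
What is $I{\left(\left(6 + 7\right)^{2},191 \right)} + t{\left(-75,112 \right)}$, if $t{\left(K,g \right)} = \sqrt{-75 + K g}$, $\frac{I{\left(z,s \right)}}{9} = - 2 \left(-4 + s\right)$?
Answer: $-3366 + 5 i \sqrt{339} \approx -3366.0 + 92.06 i$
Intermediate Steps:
$I{\left(z,s \right)} = 72 - 18 s$ ($I{\left(z,s \right)} = 9 \left(- 2 \left(-4 + s\right)\right) = 9 \left(8 - 2 s\right) = 72 - 18 s$)
$I{\left(\left(6 + 7\right)^{2},191 \right)} + t{\left(-75,112 \right)} = \left(72 - 3438\right) + \sqrt{-75 - 8400} = -3366 + \sqrt{-8475} = -3366 + 5 i \sqrt{339}$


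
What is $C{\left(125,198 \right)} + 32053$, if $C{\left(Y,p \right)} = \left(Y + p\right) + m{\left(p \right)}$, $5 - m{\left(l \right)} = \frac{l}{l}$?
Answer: $32380$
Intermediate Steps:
$m{\left(l \right)} = 4$ ($m{\left(l \right)} = 5 - \frac{l}{l} = 5 - 1 = 4$)
$C{\left(Y,p \right)} = 4 + Y + p$ ($C{\left(Y,p \right)} = \left(Y + p\right) + 4 = 4 + Y + p$)
$C{\left(125,198 \right)} + 32053 = \left(4 + 125 + 198\right) + 32053 = 327 + 32053 = 32380$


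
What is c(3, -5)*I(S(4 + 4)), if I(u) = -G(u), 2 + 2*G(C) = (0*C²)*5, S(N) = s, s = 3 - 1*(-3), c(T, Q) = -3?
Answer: -3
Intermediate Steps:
s = 6 (s = 3 + 3 = 6)
S(N) = 6
G(C) = -1 (G(C) = -1 + ((0*C²)*5)/2 = -1 + (0*5)/2 = -1 + (½)*0 = -1 + 0 = -1)
I(u) = 1 (I(u) = -1*(-1) = 1)
c(3, -5)*I(S(4 + 4)) = -3*1 = -3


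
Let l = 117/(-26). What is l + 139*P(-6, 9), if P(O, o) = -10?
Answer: -2789/2 ≈ -1394.5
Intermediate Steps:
l = -9/2 (l = 117*(-1/26) = -9/2 ≈ -4.5000)
l + 139*P(-6, 9) = -9/2 + 139*(-10) = -9/2 - 1390 = -2789/2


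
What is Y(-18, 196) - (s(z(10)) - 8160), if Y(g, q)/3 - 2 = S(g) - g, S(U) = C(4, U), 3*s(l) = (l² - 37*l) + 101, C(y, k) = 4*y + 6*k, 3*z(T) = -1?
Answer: 213467/27 ≈ 7906.2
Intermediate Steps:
z(T) = -⅓ (z(T) = (⅓)*(-1) = -⅓)
s(l) = 101/3 - 37*l/3 + l²/3 (s(l) = ((l² - 37*l) + 101)/3 = (101 + l² - 37*l)/3 = 101/3 - 37*l/3 + l²/3)
S(U) = 16 + 6*U (S(U) = 4*4 + 6*U = 16 + 6*U)
Y(g, q) = 54 + 15*g (Y(g, q) = 6 + 3*((16 + 6*g) - g) = 6 + 3*(16 + 5*g) = 6 + (48 + 15*g) = 54 + 15*g)
Y(-18, 196) - (s(z(10)) - 8160) = (54 + 15*(-18)) - ((101/3 - 37/3*(-⅓) + (-⅓)²/3) - 8160) = (54 - 270) - ((101/3 + 37/9 + (⅓)*(⅑)) - 8160) = -216 - ((101/3 + 37/9 + 1/27) - 8160) = -216 - (1021/27 - 8160) = -216 - 1*(-219299/27) = -216 + 219299/27 = 213467/27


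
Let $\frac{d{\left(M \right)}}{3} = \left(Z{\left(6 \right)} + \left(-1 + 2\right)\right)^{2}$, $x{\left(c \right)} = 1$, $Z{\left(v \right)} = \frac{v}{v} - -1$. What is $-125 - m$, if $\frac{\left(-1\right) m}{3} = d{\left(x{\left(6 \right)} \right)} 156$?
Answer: $12511$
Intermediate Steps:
$Z{\left(v \right)} = 2$ ($Z{\left(v \right)} = 1 + 1 = 2$)
$d{\left(M \right)} = 27$ ($d{\left(M \right)} = 3 \left(2 + \left(-1 + 2\right)\right)^{2} = 3 \left(2 + 1\right)^{2} = 3 \cdot 3^{2} = 3 \cdot 9 = 27$)
$m = -12636$ ($m = - 3 \cdot 27 \cdot 156 = \left(-3\right) 4212 = -12636$)
$-125 - m = -125 - -12636 = -125 + 12636 = 12511$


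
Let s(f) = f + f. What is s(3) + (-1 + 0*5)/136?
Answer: 815/136 ≈ 5.9926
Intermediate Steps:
s(f) = 2*f
s(3) + (-1 + 0*5)/136 = 2*3 + (-1 + 0*5)/136 = 6 + (-1 + 0)/136 = 6 + (1/136)*(-1) = 6 - 1/136 = 815/136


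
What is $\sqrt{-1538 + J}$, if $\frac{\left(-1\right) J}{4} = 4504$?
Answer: $i \sqrt{19554} \approx 139.84 i$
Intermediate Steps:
$J = -18016$ ($J = \left(-4\right) 4504 = -18016$)
$\sqrt{-1538 + J} = \sqrt{-1538 - 18016} = \sqrt{-19554} = i \sqrt{19554}$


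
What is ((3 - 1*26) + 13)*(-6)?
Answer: 60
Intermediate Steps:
((3 - 1*26) + 13)*(-6) = ((3 - 26) + 13)*(-6) = (-23 + 13)*(-6) = -10*(-6) = 60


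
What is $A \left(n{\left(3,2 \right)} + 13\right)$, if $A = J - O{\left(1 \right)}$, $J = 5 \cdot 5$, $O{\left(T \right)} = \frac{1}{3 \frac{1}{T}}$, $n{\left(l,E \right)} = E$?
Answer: $370$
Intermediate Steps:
$O{\left(T \right)} = \frac{T}{3}$
$J = 25$
$A = \frac{74}{3}$ ($A = 25 - \frac{1}{3} \cdot 1 = 25 - \frac{1}{3} = \frac{74}{3} \approx 24.667$)
$A \left(n{\left(3,2 \right)} + 13\right) = \frac{74 \left(2 + 13\right)}{3} = \frac{74}{3} \cdot 15 = 370$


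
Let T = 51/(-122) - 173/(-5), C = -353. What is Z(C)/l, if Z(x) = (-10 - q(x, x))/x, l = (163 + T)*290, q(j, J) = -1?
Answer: 549/1231316597 ≈ 4.4586e-7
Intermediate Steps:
T = 20851/610 (T = 51*(-1/122) - 173*(-⅕) = -51/122 + 173/5 = 20851/610 ≈ 34.182)
l = 3488149/61 (l = (163 + 20851/610)*290 = (120281/610)*290 = 3488149/61 ≈ 57183.)
Z(x) = -9/x (Z(x) = (-10 - 1*(-1))/x = (-10 + 1)/x = -9/x)
Z(C)/l = (-9/(-353))/(3488149/61) = -9*(-1/353)*(61/3488149) = (9/353)*(61/3488149) = 549/1231316597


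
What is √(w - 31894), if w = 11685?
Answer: I*√20209 ≈ 142.16*I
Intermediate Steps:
√(w - 31894) = √(11685 - 31894) = √(-20209) = I*√20209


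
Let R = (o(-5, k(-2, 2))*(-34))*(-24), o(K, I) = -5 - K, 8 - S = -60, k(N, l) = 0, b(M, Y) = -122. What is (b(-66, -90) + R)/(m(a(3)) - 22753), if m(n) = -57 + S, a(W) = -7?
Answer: 61/11371 ≈ 0.0053645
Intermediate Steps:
S = 68 (S = 8 - 1*(-60) = 8 + 60 = 68)
R = 0 (R = ((-5 - 1*(-5))*(-34))*(-24) = ((-5 + 5)*(-34))*(-24) = (0*(-34))*(-24) = 0*(-24) = 0)
m(n) = 11 (m(n) = -57 + 68 = 11)
(b(-66, -90) + R)/(m(a(3)) - 22753) = (-122 + 0)/(11 - 22753) = -122/(-22742) = -122*(-1/22742) = 61/11371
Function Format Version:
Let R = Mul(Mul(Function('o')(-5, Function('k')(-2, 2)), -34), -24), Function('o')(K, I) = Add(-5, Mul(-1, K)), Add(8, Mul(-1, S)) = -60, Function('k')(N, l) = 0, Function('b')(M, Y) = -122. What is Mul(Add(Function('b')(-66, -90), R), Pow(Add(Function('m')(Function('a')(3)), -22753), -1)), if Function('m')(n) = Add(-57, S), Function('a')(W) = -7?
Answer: Rational(61, 11371) ≈ 0.0053645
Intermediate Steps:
S = 68 (S = Add(8, Mul(-1, -60)) = Add(8, 60) = 68)
R = 0 (R = Mul(Mul(Add(-5, Mul(-1, -5)), -34), -24) = Mul(Mul(Add(-5, 5), -34), -24) = Mul(Mul(0, -34), -24) = Mul(0, -24) = 0)
Function('m')(n) = 11 (Function('m')(n) = Add(-57, 68) = 11)
Mul(Add(Function('b')(-66, -90), R), Pow(Add(Function('m')(Function('a')(3)), -22753), -1)) = Mul(Add(-122, 0), Pow(Add(11, -22753), -1)) = Mul(-122, Pow(-22742, -1)) = Mul(-122, Rational(-1, 22742)) = Rational(61, 11371)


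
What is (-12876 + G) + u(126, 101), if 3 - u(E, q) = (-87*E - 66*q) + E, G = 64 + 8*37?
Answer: 4989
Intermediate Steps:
G = 360 (G = 64 + 296 = 360)
u(E, q) = 3 + 66*q + 86*E (u(E, q) = 3 - ((-87*E - 66*q) + E) = 3 - (-86*E - 66*q) = 3 + (66*q + 86*E) = 3 + 66*q + 86*E)
(-12876 + G) + u(126, 101) = (-12876 + 360) + (3 + 66*101 + 86*126) = -12516 + (3 + 6666 + 10836) = -12516 + 17505 = 4989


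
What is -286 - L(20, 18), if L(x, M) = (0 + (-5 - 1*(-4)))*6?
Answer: -280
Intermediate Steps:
L(x, M) = -6 (L(x, M) = (0 + (-5 + 4))*6 = (0 - 1)*6 = -1*6 = -6)
-286 - L(20, 18) = -286 - 1*(-6) = -286 + 6 = -280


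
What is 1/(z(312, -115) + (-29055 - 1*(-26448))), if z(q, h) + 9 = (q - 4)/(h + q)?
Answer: -197/515044 ≈ -0.00038249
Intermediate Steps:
z(q, h) = -9 + (-4 + q)/(h + q) (z(q, h) = -9 + (q - 4)/(h + q) = -9 + (-4 + q)/(h + q))
1/(z(312, -115) + (-29055 - 1*(-26448))) = 1/((-4 - 9*(-115) - 8*312)/(-115 + 312) + (-29055 - 1*(-26448))) = 1/((-4 + 1035 - 2496)/197 + (-29055 + 26448)) = 1/((1/197)*(-1465) - 2607) = 1/(-1465/197 - 2607) = 1/(-515044/197) = -197/515044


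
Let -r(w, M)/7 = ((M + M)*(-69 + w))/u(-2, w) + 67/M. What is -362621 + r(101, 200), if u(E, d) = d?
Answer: -7342911569/20200 ≈ -3.6351e+5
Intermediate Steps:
r(w, M) = -469/M - 14*M*(-69 + w)/w (r(w, M) = -7*(((M + M)*(-69 + w))/w + 67/M) = -7*(((2*M)*(-69 + w))/w + 67/M) = -7*((2*M*(-69 + w))/w + 67/M) = -7*(2*M*(-69 + w)/w + 67/M) = -7*(67/M + 2*M*(-69 + w)/w) = -469/M - 14*M*(-69 + w)/w)
-362621 + r(101, 200) = -362621 + (-469/200 - 14*200 + 966*200/101) = -362621 + (-469*1/200 - 2800 + 966*200*(1/101)) = -362621 + (-469/200 - 2800 + 193200/101) = -362621 - 17967369/20200 = -7342911569/20200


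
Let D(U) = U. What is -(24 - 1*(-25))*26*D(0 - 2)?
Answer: 2548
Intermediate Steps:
-(24 - 1*(-25))*26*D(0 - 2) = -(24 - 1*(-25))*26*(0 - 2) = -(24 + 25)*26*(-2) = -49*26*(-2) = -1274*(-2) = -1*(-2548) = 2548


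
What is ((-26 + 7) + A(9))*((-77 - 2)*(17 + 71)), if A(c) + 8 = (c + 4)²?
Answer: -987184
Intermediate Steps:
A(c) = -8 + (4 + c)² (A(c) = -8 + (c + 4)² = -8 + (4 + c)²)
((-26 + 7) + A(9))*((-77 - 2)*(17 + 71)) = ((-26 + 7) + (-8 + (4 + 9)²))*((-77 - 2)*(17 + 71)) = (-19 + (-8 + 13²))*(-79*88) = (-19 + (-8 + 169))*(-6952) = (-19 + 161)*(-6952) = 142*(-6952) = -987184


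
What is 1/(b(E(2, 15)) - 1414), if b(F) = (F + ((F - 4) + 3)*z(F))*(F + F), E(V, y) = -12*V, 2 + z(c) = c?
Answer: -1/31462 ≈ -3.1784e-5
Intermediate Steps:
z(c) = -2 + c
b(F) = 2*F*(F + (-1 + F)*(-2 + F)) (b(F) = (F + ((F - 4) + 3)*(-2 + F))*(F + F) = (F + ((-4 + F) + 3)*(-2 + F))*(2*F) = (F + (-1 + F)*(-2 + F))*(2*F) = 2*F*(F + (-1 + F)*(-2 + F)))
1/(b(E(2, 15)) - 1414) = 1/(2*(-12*2)*(2 + (-12*2)*(-2 - 12*2)) - 1414) = 1/(2*(-24)*(2 - 24*(-2 - 24)) - 1414) = 1/(2*(-24)*(2 - 24*(-26)) - 1414) = 1/(2*(-24)*(2 + 624) - 1414) = 1/(2*(-24)*626 - 1414) = 1/(-30048 - 1414) = 1/(-31462) = -1/31462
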